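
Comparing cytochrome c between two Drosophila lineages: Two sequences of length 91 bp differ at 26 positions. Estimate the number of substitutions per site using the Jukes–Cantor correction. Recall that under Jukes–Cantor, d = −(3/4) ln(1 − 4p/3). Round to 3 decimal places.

0.360

p = 26/91 ≈ 0.285714.
d = −(3/4) ln(1 − 4p/3) = −0.75 ln(1 − 0.380952) = −0.75 ln(0.619048)
  = −0.75 × (-0.479572) = 0.359679 substitutions/site.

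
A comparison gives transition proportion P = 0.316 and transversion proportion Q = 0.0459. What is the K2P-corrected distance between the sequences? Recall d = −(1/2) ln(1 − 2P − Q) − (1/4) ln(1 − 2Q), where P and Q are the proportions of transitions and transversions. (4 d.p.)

0.5905

Under the Kimura two-parameter model, d = −½ ln(1 − 2P − Q) − ¼ ln(1 − 2Q).
1 − 2P − Q = 0.3221, giving −½ ln(0.3221) = 0.566447.
1 − 2Q = 0.9082, giving −¼ ln(0.9082) = 0.024073.
d = 0.566447 + 0.024073 = 0.590520.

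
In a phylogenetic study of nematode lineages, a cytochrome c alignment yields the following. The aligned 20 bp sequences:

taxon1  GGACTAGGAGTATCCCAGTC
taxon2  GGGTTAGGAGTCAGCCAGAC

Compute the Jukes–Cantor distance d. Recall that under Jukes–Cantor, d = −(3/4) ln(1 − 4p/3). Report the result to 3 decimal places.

0.383

The sequences differ at 6 of 20 sites (3, 4, 12, 13, 14, 19), so p = 6/20 = 0.3.
d = −(3/4) ln(1 − 4p/3) = −0.75 ln(1 − 0.4) = −0.75 ln(0.6)
  = −0.75 × (-0.510826) = 0.383120 substitutions/site.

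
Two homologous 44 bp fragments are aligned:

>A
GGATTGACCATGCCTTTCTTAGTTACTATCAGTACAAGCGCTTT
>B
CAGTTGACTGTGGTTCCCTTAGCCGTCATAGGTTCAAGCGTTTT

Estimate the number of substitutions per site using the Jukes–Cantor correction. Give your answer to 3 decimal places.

0.591

The sequences differ at 18 of 44 sites, so p = 18/44 ≈ 0.409091.
d = −(3/4) ln(1 − 4p/3) = −0.75 ln(1 − 0.545455) = −0.75 ln(0.454545)
  = −0.75 × (-0.788458) = 0.591344 substitutions/site.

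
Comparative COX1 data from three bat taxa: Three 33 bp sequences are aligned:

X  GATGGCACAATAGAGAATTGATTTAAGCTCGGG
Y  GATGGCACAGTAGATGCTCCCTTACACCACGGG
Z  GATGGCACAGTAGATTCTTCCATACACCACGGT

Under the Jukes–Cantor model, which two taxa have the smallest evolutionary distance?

X–Y: 11/33 differ, p = 0.333, d = 0.441.
X–Z: 12/33 differ, p = 0.364, d = 0.497.
Y–Z: 4/33 differ, p = 0.121, d = 0.132.
The smallest distance is between Y and Z.

Y and Z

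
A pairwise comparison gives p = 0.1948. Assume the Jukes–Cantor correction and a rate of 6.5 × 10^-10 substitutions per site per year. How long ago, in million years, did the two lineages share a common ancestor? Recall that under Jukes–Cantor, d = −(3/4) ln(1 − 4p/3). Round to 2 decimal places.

173.51

d = −(3/4) ln(1 − 4p/3) = −0.75 ln(1 − 0.259733) = −0.75 ln(0.740267)
  = −0.75 × (-0.300744) = 0.225558 substitutions/site.
Under a molecular clock d = 2μt, so t = d/(2μ) = 0.225558 / (2 × 6.5 × 10^-10) = 173.51 million years.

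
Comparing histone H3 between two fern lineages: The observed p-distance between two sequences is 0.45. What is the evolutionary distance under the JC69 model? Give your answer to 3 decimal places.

d = −(3/4) ln(1 − 4p/3) = −0.75 ln(1 − 0.6) = −0.75 ln(0.4)
  = −0.75 × (-0.916291) = 0.687218 substitutions/site.

0.687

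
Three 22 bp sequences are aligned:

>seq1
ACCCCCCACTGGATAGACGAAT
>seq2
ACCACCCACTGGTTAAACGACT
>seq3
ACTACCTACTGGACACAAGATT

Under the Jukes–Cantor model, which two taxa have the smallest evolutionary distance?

seq1 and seq2

seq1–seq2: 4/22 differ, p = 0.182, d = 0.208.
seq1–seq3: 7/22 differ, p = 0.318, d = 0.414.
seq2–seq3: 7/22 differ, p = 0.318, d = 0.414.
The smallest distance is between seq1 and seq2.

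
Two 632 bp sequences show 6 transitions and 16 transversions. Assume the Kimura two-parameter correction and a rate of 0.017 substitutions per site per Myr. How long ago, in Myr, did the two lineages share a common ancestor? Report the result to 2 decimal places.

P = 6/632 ≈ 0.009494 and Q = 16/632 ≈ 0.025316.
Under the Kimura two-parameter model, d = −½ ln(1 − 2P − Q) − ¼ ln(1 − 2Q).
1 − 2P − Q = 0.955696, giving −½ ln(0.955696) = 0.022658.
1 − 2Q = 0.949368, giving −¼ ln(0.949368) = 0.012990.
d = 0.022658 + 0.012990 = 0.035648.
Under a molecular clock d = 2μt, so t = d/(2μ) = 0.035648 / (2 × 0.017) = 1.05 Myr.

1.05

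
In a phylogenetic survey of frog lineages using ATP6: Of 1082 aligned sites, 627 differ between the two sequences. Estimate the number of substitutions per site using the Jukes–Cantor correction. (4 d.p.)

p = 627/1082 ≈ 0.579482.
d = −(3/4) ln(1 − 4p/3) = −0.75 ln(1 − 0.772643) = −0.75 ln(0.227357)
  = −0.75 × (-1.481234) = 1.110926 substitutions/site.

1.1109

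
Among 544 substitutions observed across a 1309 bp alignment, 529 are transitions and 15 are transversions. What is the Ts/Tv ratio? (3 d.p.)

35.267

R = 529/15 = 35.266666… ≈ 35.267 (to 3 d.p.).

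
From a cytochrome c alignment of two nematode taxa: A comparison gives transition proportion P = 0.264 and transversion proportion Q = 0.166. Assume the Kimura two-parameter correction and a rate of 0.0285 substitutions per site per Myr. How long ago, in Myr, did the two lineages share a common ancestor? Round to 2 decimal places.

Under the Kimura two-parameter model, d = −½ ln(1 − 2P − Q) − ¼ ln(1 − 2Q).
1 − 2P − Q = 0.306, giving −½ ln(0.306) = 0.592085.
1 − 2Q = 0.668, giving −¼ ln(0.668) = 0.100867.
d = 0.592085 + 0.100867 = 0.692952.
Under a molecular clock d = 2μt, so t = d/(2μ) = 0.692952 / (2 × 0.0285) = 12.16 Myr.

12.16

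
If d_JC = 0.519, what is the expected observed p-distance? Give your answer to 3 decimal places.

p = (3/4)(1 − e^(−4d/3)) = 0.75 × (1 − e^(-0.692)) = 0.75 × (1 − 0.500574) = 0.374570.

0.375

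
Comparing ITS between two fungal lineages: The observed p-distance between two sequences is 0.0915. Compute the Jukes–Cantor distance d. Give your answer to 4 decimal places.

d = −(3/4) ln(1 − 4p/3) = −0.75 ln(1 − 0.122) = −0.75 ln(0.878)
  = −0.75 × (-0.130109) = 0.097582 substitutions/site.

0.0976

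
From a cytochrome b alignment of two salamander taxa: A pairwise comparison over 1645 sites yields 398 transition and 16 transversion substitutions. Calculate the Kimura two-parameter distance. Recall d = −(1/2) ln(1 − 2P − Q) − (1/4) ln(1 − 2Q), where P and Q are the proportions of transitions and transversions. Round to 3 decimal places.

P = 398/1645 ≈ 0.241945 and Q = 16/1645 ≈ 0.009726.
Under the Kimura two-parameter model, d = −½ ln(1 − 2P − Q) − ¼ ln(1 − 2Q).
1 − 2P − Q = 0.506384, giving −½ ln(0.506384) = 0.340230.
1 − 2Q = 0.980548, giving −¼ ln(0.980548) = 0.004911.
d = 0.340230 + 0.004911 = 0.345141.

0.345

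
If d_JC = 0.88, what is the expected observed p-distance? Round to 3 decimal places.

p = (3/4)(1 − e^(−4d/3)) = 0.75 × (1 − e^(-1.173333)) = 0.75 × (1 − 0.309334) = 0.518000.

0.518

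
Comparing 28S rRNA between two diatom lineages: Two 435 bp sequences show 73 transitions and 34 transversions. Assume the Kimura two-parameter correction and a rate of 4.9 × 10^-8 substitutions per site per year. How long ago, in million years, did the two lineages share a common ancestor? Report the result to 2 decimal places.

3.16

P = 73/435 ≈ 0.167816 and Q = 34/435 ≈ 0.078161.
Under the Kimura two-parameter model, d = −½ ln(1 − 2P − Q) − ¼ ln(1 − 2Q).
1 − 2P − Q = 0.586207, giving −½ ln(0.586207) = 0.267041.
1 − 2Q = 0.843678, giving −¼ ln(0.843678) = 0.042496.
d = 0.267041 + 0.042496 = 0.309537.
Under a molecular clock d = 2μt, so t = d/(2μ) = 0.309537 / (2 × 4.9 × 10^-8) = 3.16 million years.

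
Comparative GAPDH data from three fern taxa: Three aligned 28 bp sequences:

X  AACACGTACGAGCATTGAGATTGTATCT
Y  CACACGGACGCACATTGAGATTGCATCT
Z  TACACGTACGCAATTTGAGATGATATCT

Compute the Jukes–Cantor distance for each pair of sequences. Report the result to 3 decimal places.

d(X,Y) = 0.204, d(X,Z) = 0.304, d(Y,Z) = 0.304

X–Y: 5/28 sites differ → p ≈ 0.178571, d = −0.75 ln(1 − 0.238095) = 0.203950 ≈ 0.204.
X–Z: 7/28 sites differ → p = 0.25, d = −0.75 ln(1 − 0.333333) = 0.304098 ≈ 0.304.
Y–Z: 7/28 sites differ → p = 0.25, d = −0.75 ln(1 − 0.333333) = 0.304098 ≈ 0.304.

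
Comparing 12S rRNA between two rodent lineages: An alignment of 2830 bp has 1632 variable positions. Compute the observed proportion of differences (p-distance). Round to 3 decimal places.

p = 1632/2830 = 0.576678… ≈ 0.577 (to 3 d.p.).

0.577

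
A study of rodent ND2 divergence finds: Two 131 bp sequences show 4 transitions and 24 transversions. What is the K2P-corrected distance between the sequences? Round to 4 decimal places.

P = 4/131 ≈ 0.030534 and Q = 24/131 ≈ 0.183206.
Under the Kimura two-parameter model, d = −½ ln(1 − 2P − Q) − ¼ ln(1 − 2Q).
1 − 2P − Q = 0.755726, giving −½ ln(0.755726) = 0.140038.
1 − 2Q = 0.633588, giving −¼ ln(0.633588) = 0.114089.
d = 0.140038 + 0.114089 = 0.254127.

0.2541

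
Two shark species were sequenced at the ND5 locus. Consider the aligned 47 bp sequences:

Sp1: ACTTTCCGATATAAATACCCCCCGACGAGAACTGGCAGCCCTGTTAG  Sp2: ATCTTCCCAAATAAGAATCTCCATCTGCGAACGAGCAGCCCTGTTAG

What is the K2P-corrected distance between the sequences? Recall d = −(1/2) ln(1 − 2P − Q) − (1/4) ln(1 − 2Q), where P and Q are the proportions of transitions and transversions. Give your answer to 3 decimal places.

Of 47 sites, 7 differences are transitions and 8 are transversions, so P = 7/47 ≈ 0.148936 and Q = 8/47 ≈ 0.170213.
Under the Kimura two-parameter model, d = −½ ln(1 − 2P − Q) − ¼ ln(1 − 2Q).
1 − 2P − Q = 0.531915, giving −½ ln(0.531915) = 0.315636.
1 − 2Q = 0.659574, giving −¼ ln(0.659574) = 0.104040.
d = 0.315636 + 0.104040 = 0.419676.

0.420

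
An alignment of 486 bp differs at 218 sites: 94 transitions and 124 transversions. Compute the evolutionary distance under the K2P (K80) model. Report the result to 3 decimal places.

P = 94/486 ≈ 0.193416 and Q = 124/486 ≈ 0.255144.
Under the Kimura two-parameter model, d = −½ ln(1 − 2P − Q) − ¼ ln(1 − 2Q).
1 − 2P − Q = 0.358024, giving −½ ln(0.358024) = 0.513578.
1 − 2Q = 0.489712, giving −¼ ln(0.489712) = 0.178484.
d = 0.513578 + 0.178484 = 0.692062.

0.692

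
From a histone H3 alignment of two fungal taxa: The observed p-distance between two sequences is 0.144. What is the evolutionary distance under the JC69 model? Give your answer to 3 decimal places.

d = −(3/4) ln(1 − 4p/3) = −0.75 ln(1 − 0.192) = −0.75 ln(0.808)
  = −0.75 × (-0.213193) = 0.159895 substitutions/site.

0.160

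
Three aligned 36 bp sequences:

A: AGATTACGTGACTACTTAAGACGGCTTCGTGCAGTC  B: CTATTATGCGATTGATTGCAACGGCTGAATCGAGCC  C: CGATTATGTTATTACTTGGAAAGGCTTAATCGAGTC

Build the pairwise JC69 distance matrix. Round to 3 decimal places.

d(A,B) = 0.673, d(A,C) = 0.441, d(B,C) = 0.304

A–B: 16/36 sites differ → p ≈ 0.444444, d = −0.75 ln(1 − 0.592592) = 0.673455 ≈ 0.673.
A–C: 12/36 sites differ → p ≈ 0.333333, d = −0.75 ln(1 − 0.444444) = 0.440839 ≈ 0.441.
B–C: 9/36 sites differ → p = 0.25, d = −0.75 ln(1 − 0.333333) = 0.304098 ≈ 0.304.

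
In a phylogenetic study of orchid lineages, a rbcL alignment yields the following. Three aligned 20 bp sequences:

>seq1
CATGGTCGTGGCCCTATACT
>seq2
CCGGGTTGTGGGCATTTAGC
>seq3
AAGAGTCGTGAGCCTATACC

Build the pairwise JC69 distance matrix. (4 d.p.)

seq1–seq2: 8/20 sites differ → p = 0.4, d = −0.75 ln(1 − 0.533333) = 0.571605 ≈ 0.5716.
seq1–seq3: 6/20 sites differ → p = 0.3, d = −0.75 ln(1 − 0.4) = 0.383119 ≈ 0.3831.
seq2–seq3: 8/20 sites differ → p = 0.4, d = −0.75 ln(1 − 0.533333) = 0.571605 ≈ 0.5716.

d(seq1,seq2) = 0.5716, d(seq1,seq3) = 0.3831, d(seq2,seq3) = 0.5716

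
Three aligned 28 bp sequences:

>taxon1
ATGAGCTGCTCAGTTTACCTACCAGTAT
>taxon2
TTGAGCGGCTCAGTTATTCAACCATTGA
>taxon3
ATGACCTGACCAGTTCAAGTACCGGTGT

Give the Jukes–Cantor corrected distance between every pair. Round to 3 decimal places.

d(taxon1,taxon2) = 0.420, d(taxon1,taxon3) = 0.360, d(taxon2,taxon3) = 0.724

taxon1–taxon2: 9/28 sites differ → p ≈ 0.321429, d = −0.75 ln(1 − 0.428572) = 0.419713 ≈ 0.420.
taxon1–taxon3: 8/28 sites differ → p ≈ 0.285714, d = −0.75 ln(1 − 0.380952) = 0.359679 ≈ 0.360.
taxon2–taxon3: 13/28 sites differ → p ≈ 0.464286, d = −0.75 ln(1 − 0.619048) = 0.723811 ≈ 0.724.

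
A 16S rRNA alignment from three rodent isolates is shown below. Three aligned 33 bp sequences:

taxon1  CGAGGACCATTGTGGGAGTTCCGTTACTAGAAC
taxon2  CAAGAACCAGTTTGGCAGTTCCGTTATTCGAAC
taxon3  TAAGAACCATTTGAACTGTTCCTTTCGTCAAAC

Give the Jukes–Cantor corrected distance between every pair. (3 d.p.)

taxon1–taxon2: 7/33 sites differ → p ≈ 0.212121, d = −0.75 ln(1 − 0.282828) = 0.249330 ≈ 0.249.
taxon1–taxon3: 14/33 sites differ → p ≈ 0.424242, d = −0.75 ln(1 − 0.565656) = 0.625439 ≈ 0.625.
taxon2–taxon3: 10/33 sites differ → p ≈ 0.30303, d = −0.75 ln(1 − 0.40404) = 0.388186 ≈ 0.388.

d(taxon1,taxon2) = 0.249, d(taxon1,taxon3) = 0.625, d(taxon2,taxon3) = 0.388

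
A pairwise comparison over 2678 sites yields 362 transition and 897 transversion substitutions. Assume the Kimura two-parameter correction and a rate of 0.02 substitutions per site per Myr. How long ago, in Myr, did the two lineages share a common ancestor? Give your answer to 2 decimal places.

P = 362/2678 ≈ 0.135176 and Q = 897/2678 ≈ 0.334951.
Under the Kimura two-parameter model, d = −½ ln(1 − 2P − Q) − ¼ ln(1 − 2Q).
1 − 2P − Q = 0.394697, giving −½ ln(0.394697) = 0.464818.
1 − 2Q = 0.330098, giving −¼ ln(0.330098) = 0.277091.
d = 0.464818 + 0.277091 = 0.741909.
Under a molecular clock d = 2μt, so t = d/(2μ) = 0.741909 / (2 × 0.02) = 18.55 Myr.

18.55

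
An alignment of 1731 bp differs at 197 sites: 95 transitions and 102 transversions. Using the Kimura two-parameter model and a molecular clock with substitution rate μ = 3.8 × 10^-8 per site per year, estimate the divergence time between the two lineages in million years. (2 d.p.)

P = 95/1731 ≈ 0.054882 and Q = 102/1731 ≈ 0.058925.
Under the Kimura two-parameter model, d = −½ ln(1 − 2P − Q) − ¼ ln(1 − 2Q).
1 − 2P − Q = 0.831311, giving −½ ln(0.831311) = 0.092376.
1 − 2Q = 0.88215, giving −¼ ln(0.88215) = 0.031348.
d = 0.092376 + 0.031348 = 0.123724.
Under a molecular clock d = 2μt, so t = d/(2μ) = 0.123724 / (2 × 3.8 × 10^-8) = 1.63 million years.

1.63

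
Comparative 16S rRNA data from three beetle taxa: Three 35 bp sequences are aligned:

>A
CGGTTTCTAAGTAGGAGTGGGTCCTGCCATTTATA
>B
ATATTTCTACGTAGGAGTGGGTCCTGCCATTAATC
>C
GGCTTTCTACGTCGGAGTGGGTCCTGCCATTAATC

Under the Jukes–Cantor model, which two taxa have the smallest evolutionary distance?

A–B: 6/35 differ, p = 0.171, d = 0.195.
A–C: 6/35 differ, p = 0.171, d = 0.195.
B–C: 4/35 differ, p = 0.114, d = 0.124.
The smallest distance is between B and C.

B and C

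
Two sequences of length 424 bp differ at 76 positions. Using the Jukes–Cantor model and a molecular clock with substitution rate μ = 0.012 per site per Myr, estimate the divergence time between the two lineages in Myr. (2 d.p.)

p = 76/424 ≈ 0.179245.
d = −(3/4) ln(1 − 4p/3) = −0.75 ln(1 − 0.238993) = −0.75 ln(0.761007)
  = −0.75 × (-0.273113) = 0.204835 substitutions/site.
Under a molecular clock d = 2μt, so t = d/(2μ) = 0.204835 / (2 × 0.012) = 8.53 Myr.

8.53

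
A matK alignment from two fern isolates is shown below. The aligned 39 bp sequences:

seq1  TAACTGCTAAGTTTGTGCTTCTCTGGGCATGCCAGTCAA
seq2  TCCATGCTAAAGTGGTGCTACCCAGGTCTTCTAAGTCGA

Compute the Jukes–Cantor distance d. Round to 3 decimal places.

The sequences differ at 15 of 39 sites, so p = 15/39 ≈ 0.384615.
d = −(3/4) ln(1 − 4p/3) = −0.75 ln(1 − 0.51282) = −0.75 ln(0.48718)
  = −0.75 × (-0.719122) = 0.539342 substitutions/site.

0.539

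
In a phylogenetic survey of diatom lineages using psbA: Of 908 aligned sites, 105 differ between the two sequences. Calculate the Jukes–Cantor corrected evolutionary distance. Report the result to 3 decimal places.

0.126

p = 105/908 ≈ 0.115639.
d = −(3/4) ln(1 − 4p/3) = −0.75 ln(1 − 0.154185) = −0.75 ln(0.845815)
  = −0.75 × (-0.167455) = 0.125591 substitutions/site.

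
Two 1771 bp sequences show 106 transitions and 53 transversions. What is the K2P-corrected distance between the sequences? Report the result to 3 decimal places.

P = 106/1771 ≈ 0.059853 and Q = 53/1771 ≈ 0.029927.
Under the Kimura two-parameter model, d = −½ ln(1 − 2P − Q) − ¼ ln(1 − 2Q).
1 − 2P − Q = 0.850367, giving −½ ln(0.850367) = 0.081044.
1 − 2Q = 0.940146, giving −¼ ln(0.940146) = 0.015430.
d = 0.081044 + 0.015430 = 0.096474.

0.096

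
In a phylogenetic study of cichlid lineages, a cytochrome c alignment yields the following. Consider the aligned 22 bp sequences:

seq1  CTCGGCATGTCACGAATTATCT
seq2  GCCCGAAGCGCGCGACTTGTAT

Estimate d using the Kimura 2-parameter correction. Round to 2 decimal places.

Of 22 sites, 3 differences are transitions and 8 are transversions, so P = 3/22 ≈ 0.136364 and Q = 8/22 ≈ 0.363636.
Under the Kimura two-parameter model, d = −½ ln(1 − 2P − Q) − ¼ ln(1 − 2Q).
1 − 2P − Q = 0.363636, giving −½ ln(0.363636) = 0.505801.
1 − 2Q = 0.272728, giving −¼ ln(0.272728) = 0.324820.
d = 0.505801 + 0.324820 = 0.830621.

0.83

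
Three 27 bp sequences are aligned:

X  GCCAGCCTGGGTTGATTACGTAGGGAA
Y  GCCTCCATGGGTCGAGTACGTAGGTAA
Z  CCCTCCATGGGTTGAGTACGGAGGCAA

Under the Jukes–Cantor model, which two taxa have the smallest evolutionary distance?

X–Y: 6/27 differ, p = 0.222, d = 0.264.
X–Z: 7/27 differ, p = 0.259, d = 0.318.
Y–Z: 4/27 differ, p = 0.148, d = 0.165.
The smallest distance is between Y and Z.

Y and Z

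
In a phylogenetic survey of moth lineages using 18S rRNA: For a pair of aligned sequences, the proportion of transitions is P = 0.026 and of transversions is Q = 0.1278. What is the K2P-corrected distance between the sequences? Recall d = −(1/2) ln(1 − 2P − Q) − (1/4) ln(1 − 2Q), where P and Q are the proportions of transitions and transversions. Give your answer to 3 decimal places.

Under the Kimura two-parameter model, d = −½ ln(1 − 2P − Q) − ¼ ln(1 − 2Q).
1 − 2P − Q = 0.8202, giving −½ ln(0.8202) = 0.099104.
1 − 2Q = 0.7444, giving −¼ ln(0.7444) = 0.073794.
d = 0.099104 + 0.073794 = 0.172898.

0.173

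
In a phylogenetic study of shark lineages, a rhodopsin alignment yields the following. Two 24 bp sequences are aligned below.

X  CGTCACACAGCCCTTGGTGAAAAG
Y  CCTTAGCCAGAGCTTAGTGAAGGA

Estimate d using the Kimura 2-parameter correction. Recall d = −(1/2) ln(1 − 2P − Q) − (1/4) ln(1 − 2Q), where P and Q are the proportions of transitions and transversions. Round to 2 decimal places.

Of 24 sites, 5 differences are transitions and 5 are transversions, so P = 5/24 ≈ 0.208333 and Q = 5/24 ≈ 0.208333.
Under the Kimura two-parameter model, d = −½ ln(1 − 2P − Q) − ¼ ln(1 − 2Q).
1 − 2P − Q = 0.375001, giving −½ ln(0.375001) = 0.490413.
1 − 2Q = 0.583334, giving −¼ ln(0.583334) = 0.134749.
d = 0.490413 + 0.134749 = 0.625162.

0.63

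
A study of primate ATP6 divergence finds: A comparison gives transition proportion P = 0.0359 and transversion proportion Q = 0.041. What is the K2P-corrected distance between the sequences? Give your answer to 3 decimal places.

Under the Kimura two-parameter model, d = −½ ln(1 − 2P − Q) − ¼ ln(1 − 2Q).
1 − 2P − Q = 0.8872, giving −½ ln(0.8872) = 0.059842.
1 − 2Q = 0.918, giving −¼ ln(0.918) = 0.021389.
d = 0.059842 + 0.021389 = 0.081231.

0.081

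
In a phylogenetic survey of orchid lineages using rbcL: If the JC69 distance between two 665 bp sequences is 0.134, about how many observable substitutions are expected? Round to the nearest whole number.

82

Invert JC69: p = (3/4)(1 − e^(−4d/3)) = 0.75 × (1 − e^(-0.178667)) = 0.75 × (1 − 0.836384) = 0.122712.
Expected differing sites = pL ≈ 0.122712 × 665 = 81.60348 ≈ 82.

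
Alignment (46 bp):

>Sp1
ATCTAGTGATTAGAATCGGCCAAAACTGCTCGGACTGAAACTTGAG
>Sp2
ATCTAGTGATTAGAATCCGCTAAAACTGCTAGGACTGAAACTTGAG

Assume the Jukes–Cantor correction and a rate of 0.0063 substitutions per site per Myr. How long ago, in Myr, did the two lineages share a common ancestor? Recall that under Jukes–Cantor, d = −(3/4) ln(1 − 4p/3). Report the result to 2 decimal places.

The sequences differ at 3 of 46 sites (18, 21, 31), so p = 3/46 ≈ 0.065217.
d = −(3/4) ln(1 − 4p/3) = −0.75 ln(1 − 0.086956) = −0.75 ln(0.913044)
  = −0.75 × (-0.090971) = 0.068228 substitutions/site.
Under a molecular clock d = 2μt, so t = d/(2μ) = 0.068228 / (2 × 0.0063) = 5.41 Myr.

5.41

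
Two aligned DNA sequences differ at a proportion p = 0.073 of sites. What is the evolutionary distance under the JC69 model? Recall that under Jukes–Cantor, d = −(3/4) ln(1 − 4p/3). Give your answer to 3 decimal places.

0.077

d = −(3/4) ln(1 − 4p/3) = −0.75 ln(1 − 0.097333) = −0.75 ln(0.902667)
  = −0.75 × (-0.102402) = 0.076802 substitutions/site.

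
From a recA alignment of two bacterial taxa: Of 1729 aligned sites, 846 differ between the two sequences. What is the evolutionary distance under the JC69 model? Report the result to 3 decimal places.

p = 846/1729 ≈ 0.4893.
d = −(3/4) ln(1 − 4p/3) = −0.75 ln(1 − 0.6524) = −0.75 ln(0.3476)
  = −0.75 × (-1.056703) = 0.792527 substitutions/site.

0.793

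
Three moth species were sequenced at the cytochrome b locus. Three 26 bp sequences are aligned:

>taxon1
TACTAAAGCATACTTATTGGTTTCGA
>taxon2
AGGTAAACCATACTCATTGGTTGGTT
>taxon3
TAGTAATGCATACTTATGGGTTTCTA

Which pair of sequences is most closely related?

taxon1–taxon2: 9/26 differ, p = 0.346, d = 0.464.
taxon1–taxon3: 4/26 differ, p = 0.154, d = 0.172.
taxon2–taxon3: 9/26 differ, p = 0.346, d = 0.464.
The smallest distance is between taxon1 and taxon3.

taxon1 and taxon3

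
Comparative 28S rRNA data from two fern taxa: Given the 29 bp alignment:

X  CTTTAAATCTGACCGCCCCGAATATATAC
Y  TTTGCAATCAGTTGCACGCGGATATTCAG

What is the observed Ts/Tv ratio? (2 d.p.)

0.40

Transitions are A↔G and C↔T; transversions are all other mismatches.
Transitions: 4. Transversions: 10.
R = 4/10 = 0.40.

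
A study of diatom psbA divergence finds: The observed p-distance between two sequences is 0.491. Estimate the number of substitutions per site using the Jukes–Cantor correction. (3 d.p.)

d = −(3/4) ln(1 − 4p/3) = −0.75 ln(1 − 0.654667) = −0.75 ln(0.345333)
  = −0.75 × (-1.063246) = 0.797435 substitutions/site.

0.797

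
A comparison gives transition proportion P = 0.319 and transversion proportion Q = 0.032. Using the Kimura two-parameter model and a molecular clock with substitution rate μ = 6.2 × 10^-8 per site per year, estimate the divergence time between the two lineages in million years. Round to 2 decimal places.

4.60

Under the Kimura two-parameter model, d = −½ ln(1 − 2P − Q) − ¼ ln(1 − 2Q).
1 − 2P − Q = 0.33, giving −½ ln(0.33) = 0.554331.
1 − 2Q = 0.936, giving −¼ ln(0.936) = 0.016535.
d = 0.554331 + 0.016535 = 0.570866.
Under a molecular clock d = 2μt, so t = d/(2μ) = 0.570866 / (2 × 6.2 × 10^-8) = 4.60 million years.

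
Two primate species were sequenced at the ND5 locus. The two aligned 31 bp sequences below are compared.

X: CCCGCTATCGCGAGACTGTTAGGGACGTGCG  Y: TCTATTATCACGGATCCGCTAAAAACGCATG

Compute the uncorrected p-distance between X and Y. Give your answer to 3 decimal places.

0.516

The sequences differ at 16 of 31 positions.
p = 16/31 = 0.516129… ≈ 0.516 (to 3 d.p.).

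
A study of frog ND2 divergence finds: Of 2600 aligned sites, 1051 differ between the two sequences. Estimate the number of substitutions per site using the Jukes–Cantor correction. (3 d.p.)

p = 1051/2600 ≈ 0.404231.
d = −(3/4) ln(1 − 4p/3) = −0.75 ln(1 − 0.538975) = −0.75 ln(0.461025)
  = −0.75 × (-0.774303) = 0.580727 substitutions/site.

0.581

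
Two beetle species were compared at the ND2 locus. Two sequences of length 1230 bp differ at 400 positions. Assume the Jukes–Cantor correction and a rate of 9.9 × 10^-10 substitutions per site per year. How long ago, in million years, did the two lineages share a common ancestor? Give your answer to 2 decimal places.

p = 400/1230 ≈ 0.325203.
d = −(3/4) ln(1 − 4p/3) = −0.75 ln(1 − 0.433604) = −0.75 ln(0.566396)
  = −0.75 × (-0.568462) = 0.426347 substitutions/site.
Under a molecular clock d = 2μt, so t = d/(2μ) = 0.426347 / (2 × 9.9 × 10^-10) = 215.33 million years.

215.33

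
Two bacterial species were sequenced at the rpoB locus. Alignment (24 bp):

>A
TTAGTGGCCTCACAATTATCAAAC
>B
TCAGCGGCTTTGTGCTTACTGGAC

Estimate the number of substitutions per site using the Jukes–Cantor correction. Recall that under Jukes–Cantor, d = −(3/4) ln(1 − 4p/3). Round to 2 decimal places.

0.82

The sequences differ at 12 of 24 sites, so p = 12/24 = 0.5.
d = −(3/4) ln(1 − 4p/3) = −0.75 ln(1 − 0.666667) = −0.75 ln(0.333333)
  = −0.75 × (-1.098613) = 0.823960 substitutions/site.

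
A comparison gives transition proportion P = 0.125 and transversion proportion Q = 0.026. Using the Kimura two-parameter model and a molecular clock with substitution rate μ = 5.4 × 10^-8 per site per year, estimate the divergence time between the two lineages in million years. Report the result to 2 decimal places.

Under the Kimura two-parameter model, d = −½ ln(1 − 2P − Q) − ¼ ln(1 − 2Q).
1 − 2P − Q = 0.724, giving −½ ln(0.724) = 0.161482.
1 − 2Q = 0.948, giving −¼ ln(0.948) = 0.013350.
d = 0.161482 + 0.013350 = 0.174832.
Under a molecular clock d = 2μt, so t = d/(2μ) = 0.174832 / (2 × 5.4 × 10^-8) = 1.62 million years.

1.62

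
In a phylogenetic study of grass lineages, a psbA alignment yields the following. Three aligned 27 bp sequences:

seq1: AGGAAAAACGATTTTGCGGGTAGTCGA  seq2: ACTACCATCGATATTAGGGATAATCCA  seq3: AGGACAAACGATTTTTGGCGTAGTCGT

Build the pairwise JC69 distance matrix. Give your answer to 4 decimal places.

d(seq1,seq2) = 0.5876, d(seq1,seq3) = 0.2127, d(seq2,seq3) = 0.5876

seq1–seq2: 11/27 sites differ → p ≈ 0.407407, d = −0.75 ln(1 − 0.543209) = 0.587647 ≈ 0.5876.
seq1–seq3: 5/27 sites differ → p ≈ 0.185185, d = −0.75 ln(1 − 0.246913) = 0.212681 ≈ 0.2127.
seq2–seq3: 11/27 sites differ → p ≈ 0.407407, d = −0.75 ln(1 − 0.543209) = 0.587647 ≈ 0.5876.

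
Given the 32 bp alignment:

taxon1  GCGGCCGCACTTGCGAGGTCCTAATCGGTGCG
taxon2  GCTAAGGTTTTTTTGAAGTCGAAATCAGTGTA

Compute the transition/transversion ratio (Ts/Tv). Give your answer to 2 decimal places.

1.14

Transitions are A↔G and C↔T; transversions are all other mismatches.
Transitions: 8. Transversions: 7.
R = 8/7 = 1.142857… ≈ 1.14 (to 2 d.p.).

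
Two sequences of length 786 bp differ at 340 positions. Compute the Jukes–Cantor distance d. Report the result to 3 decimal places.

p = 340/786 ≈ 0.43257.
d = −(3/4) ln(1 − 4p/3) = −0.75 ln(1 − 0.57676) = −0.75 ln(0.42324)
  = −0.75 × (-0.859816) = 0.644862 substitutions/site.

0.645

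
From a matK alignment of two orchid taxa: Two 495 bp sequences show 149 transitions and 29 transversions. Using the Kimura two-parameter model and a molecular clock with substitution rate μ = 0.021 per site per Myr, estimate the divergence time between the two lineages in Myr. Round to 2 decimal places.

13.61

P = 149/495 ≈ 0.30101 and Q = 29/495 ≈ 0.058586.
Under the Kimura two-parameter model, d = −½ ln(1 − 2P − Q) − ¼ ln(1 − 2Q).
1 − 2P − Q = 0.339394, giving −½ ln(0.339394) = 0.540297.
1 − 2Q = 0.882828, giving −¼ ln(0.882828) = 0.031156.
d = 0.540297 + 0.031156 = 0.571453.
Under a molecular clock d = 2μt, so t = d/(2μ) = 0.571453 / (2 × 0.021) = 13.61 Myr.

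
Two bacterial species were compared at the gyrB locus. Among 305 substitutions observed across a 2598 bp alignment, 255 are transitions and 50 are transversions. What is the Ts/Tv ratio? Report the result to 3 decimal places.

R = 255/50 = 5.100.

5.100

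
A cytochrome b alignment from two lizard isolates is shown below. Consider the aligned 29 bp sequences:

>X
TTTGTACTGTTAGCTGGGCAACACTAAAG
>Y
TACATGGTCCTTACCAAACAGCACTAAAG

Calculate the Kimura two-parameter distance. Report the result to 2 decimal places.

Of 29 sites, 10 differences are transitions and 4 are transversions, so P = 10/29 ≈ 0.344828 and Q = 4/29 ≈ 0.137931.
Under the Kimura two-parameter model, d = −½ ln(1 − 2P − Q) − ¼ ln(1 − 2Q).
1 − 2P − Q = 0.172413, giving −½ ln(0.172413) = 0.878931.
1 − 2Q = 0.724138, giving −¼ ln(0.724138) = 0.080693.
d = 0.878931 + 0.080693 = 0.959624.

0.96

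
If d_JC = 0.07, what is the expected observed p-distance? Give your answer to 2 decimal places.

0.07

p = (3/4)(1 − e^(−4d/3)) = 0.75 × (1 − e^(-0.093333)) = 0.75 × (1 − 0.910890) = 0.066833.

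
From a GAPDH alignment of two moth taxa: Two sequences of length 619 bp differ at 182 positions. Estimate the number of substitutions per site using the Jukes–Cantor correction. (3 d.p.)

p = 182/619 ≈ 0.294023.
d = −(3/4) ln(1 − 4p/3) = −0.75 ln(1 − 0.392031) = −0.75 ln(0.607969)
  = −0.75 × (-0.497631) = 0.373223 substitutions/site.

0.373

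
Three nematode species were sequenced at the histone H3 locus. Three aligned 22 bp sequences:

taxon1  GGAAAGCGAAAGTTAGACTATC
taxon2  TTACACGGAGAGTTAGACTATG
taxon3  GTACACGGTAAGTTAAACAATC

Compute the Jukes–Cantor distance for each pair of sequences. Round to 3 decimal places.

d(taxon1,taxon2) = 0.414, d(taxon1,taxon3) = 0.414, d(taxon2,taxon3) = 0.339

taxon1–taxon2: 7/22 sites differ → p ≈ 0.318182, d = −0.75 ln(1 − 0.424243) = 0.414052 ≈ 0.414.
taxon1–taxon3: 7/22 sites differ → p ≈ 0.318182, d = −0.75 ln(1 − 0.424243) = 0.414052 ≈ 0.414.
taxon2–taxon3: 6/22 sites differ → p ≈ 0.272727, d = −0.75 ln(1 − 0.363636) = 0.338988 ≈ 0.339.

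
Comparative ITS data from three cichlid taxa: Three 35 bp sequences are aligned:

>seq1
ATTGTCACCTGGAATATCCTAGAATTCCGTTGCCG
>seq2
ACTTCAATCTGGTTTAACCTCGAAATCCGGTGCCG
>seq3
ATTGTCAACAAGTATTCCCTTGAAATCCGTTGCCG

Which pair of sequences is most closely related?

seq1 and seq3

seq1–seq2: 11/35 differ, p = 0.314, d = 0.407.
seq1–seq3: 8/35 differ, p = 0.229, d = 0.273.
seq2–seq3: 12/35 differ, p = 0.343, d = 0.458.
The smallest distance is between seq1 and seq3.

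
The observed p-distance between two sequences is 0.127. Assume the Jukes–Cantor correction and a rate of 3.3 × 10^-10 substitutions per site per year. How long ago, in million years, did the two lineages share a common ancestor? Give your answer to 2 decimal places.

d = −(3/4) ln(1 − 4p/3) = −0.75 ln(1 − 0.169333) = −0.75 ln(0.830667)
  = −0.75 × (-0.185526) = 0.139145 substitutions/site.
Under a molecular clock d = 2μt, so t = d/(2μ) = 0.139145 / (2 × 3.3 × 10^-10) = 210.83 million years.

210.83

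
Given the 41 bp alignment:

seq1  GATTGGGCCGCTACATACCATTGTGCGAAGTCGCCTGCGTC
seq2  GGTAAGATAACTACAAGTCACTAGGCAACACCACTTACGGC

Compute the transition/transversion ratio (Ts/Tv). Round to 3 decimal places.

Transitions are A↔G and C↔T; transversions are all other mismatches.
Transitions: 15. Transversions: 6.
R = 15/6 = 2.500.

2.500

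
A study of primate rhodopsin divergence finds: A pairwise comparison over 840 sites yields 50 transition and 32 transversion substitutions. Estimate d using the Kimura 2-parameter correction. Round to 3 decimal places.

P = 50/840 ≈ 0.059524 and Q = 32/840 ≈ 0.038095.
Under the Kimura two-parameter model, d = −½ ln(1 − 2P − Q) − ¼ ln(1 − 2Q).
1 − 2P − Q = 0.842857, giving −½ ln(0.842857) = 0.085479.
1 − 2Q = 0.92381, giving −¼ ln(0.92381) = 0.019812.
d = 0.085479 + 0.019812 = 0.105291.

0.105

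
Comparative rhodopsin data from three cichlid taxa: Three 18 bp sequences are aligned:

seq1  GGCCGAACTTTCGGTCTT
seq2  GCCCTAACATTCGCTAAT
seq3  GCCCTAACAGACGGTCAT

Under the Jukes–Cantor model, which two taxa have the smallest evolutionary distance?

seq1–seq2: 6/18 differ, p = 0.333, d = 0.441.
seq1–seq3: 6/18 differ, p = 0.333, d = 0.441.
seq2–seq3: 4/18 differ, p = 0.222, d = 0.264.
The smallest distance is between seq2 and seq3.

seq2 and seq3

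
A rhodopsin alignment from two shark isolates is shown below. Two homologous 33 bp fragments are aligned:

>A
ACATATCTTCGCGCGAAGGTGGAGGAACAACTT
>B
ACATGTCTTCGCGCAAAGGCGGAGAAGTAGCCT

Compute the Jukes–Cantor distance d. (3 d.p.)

The sequences differ at 8 of 33 sites (5, 15, 20, 25, 27, 28, 30, 32), so p = 8/33 ≈ 0.242424.
d = −(3/4) ln(1 − 4p/3) = −0.75 ln(1 − 0.323232) = −0.75 ln(0.676768)
  = −0.75 × (-0.390427) = 0.292820 substitutions/site.

0.293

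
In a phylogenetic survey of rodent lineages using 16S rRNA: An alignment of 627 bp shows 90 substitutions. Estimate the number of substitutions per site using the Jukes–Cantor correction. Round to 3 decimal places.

0.159

p = 90/627 ≈ 0.143541.
d = −(3/4) ln(1 − 4p/3) = −0.75 ln(1 − 0.191388) = −0.75 ln(0.808612)
  = −0.75 × (-0.212436) = 0.159327 substitutions/site.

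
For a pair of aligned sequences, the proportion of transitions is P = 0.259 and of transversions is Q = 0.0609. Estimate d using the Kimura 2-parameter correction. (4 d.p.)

Under the Kimura two-parameter model, d = −½ ln(1 − 2P − Q) − ¼ ln(1 − 2Q).
1 − 2P − Q = 0.4211, giving −½ ln(0.4211) = 0.432442.
1 − 2Q = 0.8782, giving −¼ ln(0.8782) = 0.032470.
d = 0.432442 + 0.032470 = 0.464912.

0.4649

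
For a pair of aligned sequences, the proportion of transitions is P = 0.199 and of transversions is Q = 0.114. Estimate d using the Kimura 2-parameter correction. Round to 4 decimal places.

Under the Kimura two-parameter model, d = −½ ln(1 − 2P − Q) − ¼ ln(1 − 2Q).
1 − 2P − Q = 0.488, giving −½ ln(0.488) = 0.358720.
1 − 2Q = 0.772, giving −¼ ln(0.772) = 0.064693.
d = 0.358720 + 0.064693 = 0.423413.

0.4234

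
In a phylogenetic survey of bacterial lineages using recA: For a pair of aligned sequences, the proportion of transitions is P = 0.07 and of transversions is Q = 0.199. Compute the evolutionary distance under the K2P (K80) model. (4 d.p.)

0.3339

Under the Kimura two-parameter model, d = −½ ln(1 − 2P − Q) − ¼ ln(1 − 2Q).
1 − 2P − Q = 0.661, giving −½ ln(0.661) = 0.207001.
1 − 2Q = 0.602, giving −¼ ln(0.602) = 0.126874.
d = 0.207001 + 0.126874 = 0.333875.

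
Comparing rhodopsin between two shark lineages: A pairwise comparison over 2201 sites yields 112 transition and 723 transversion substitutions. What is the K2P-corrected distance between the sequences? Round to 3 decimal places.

0.549

P = 112/2201 ≈ 0.050886 and Q = 723/2201 ≈ 0.328487.
Under the Kimura two-parameter model, d = −½ ln(1 − 2P − Q) − ¼ ln(1 − 2Q).
1 − 2P − Q = 0.569741, giving −½ ln(0.569741) = 0.281287.
1 − 2Q = 0.343026, giving −¼ ln(0.343026) = 0.267487.
d = 0.281287 + 0.267487 = 0.548774.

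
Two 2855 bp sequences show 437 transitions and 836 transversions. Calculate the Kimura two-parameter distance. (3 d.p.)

P = 437/2855 ≈ 0.153065 and Q = 836/2855 ≈ 0.29282.
Under the Kimura two-parameter model, d = −½ ln(1 − 2P − Q) − ¼ ln(1 − 2Q).
1 − 2P − Q = 0.40105, giving −½ ln(0.40105) = 0.456835.
1 − 2Q = 0.41436, giving −¼ ln(0.41436) = 0.220255.
d = 0.456835 + 0.220255 = 0.677090.

0.677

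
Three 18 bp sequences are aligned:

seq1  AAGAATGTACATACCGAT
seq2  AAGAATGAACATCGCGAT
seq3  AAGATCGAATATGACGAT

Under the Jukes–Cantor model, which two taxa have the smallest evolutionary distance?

seq1–seq2: 3/18 differ, p = 0.167, d = 0.188.
seq1–seq3: 6/18 differ, p = 0.333, d = 0.441.
seq2–seq3: 5/18 differ, p = 0.278, d = 0.347.
The smallest distance is between seq1 and seq2.

seq1 and seq2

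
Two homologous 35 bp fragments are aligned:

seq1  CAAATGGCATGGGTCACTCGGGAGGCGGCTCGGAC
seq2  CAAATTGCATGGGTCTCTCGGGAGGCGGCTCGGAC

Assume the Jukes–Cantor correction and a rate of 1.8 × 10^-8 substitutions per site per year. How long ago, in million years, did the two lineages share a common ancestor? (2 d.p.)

The sequences differ at 2 of 35 sites (6, 16), so p = 2/35 ≈ 0.057143.
d = −(3/4) ln(1 − 4p/3) = −0.75 ln(1 − 0.076191) = −0.75 ln(0.923809)
  = −0.75 × (-0.079250) = 0.059438 substitutions/site.
Under a molecular clock d = 2μt, so t = d/(2μ) = 0.059438 / (2 × 1.8 × 10^-8) = 1.65 million years.

1.65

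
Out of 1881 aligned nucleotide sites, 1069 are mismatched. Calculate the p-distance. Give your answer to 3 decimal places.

0.568

p = 1069/1881 = 0.568314… ≈ 0.568 (to 3 d.p.).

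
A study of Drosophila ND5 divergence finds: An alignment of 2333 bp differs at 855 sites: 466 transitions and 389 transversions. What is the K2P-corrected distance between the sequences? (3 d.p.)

P = 466/2333 ≈ 0.199743 and Q = 389/2333 ≈ 0.166738.
Under the Kimura two-parameter model, d = −½ ln(1 − 2P − Q) − ¼ ln(1 − 2Q).
1 − 2P − Q = 0.433776, giving −½ ln(0.433776) = 0.417614.
1 − 2Q = 0.666524, giving −¼ ln(0.666524) = 0.101420.
d = 0.417614 + 0.101420 = 0.519034.

0.519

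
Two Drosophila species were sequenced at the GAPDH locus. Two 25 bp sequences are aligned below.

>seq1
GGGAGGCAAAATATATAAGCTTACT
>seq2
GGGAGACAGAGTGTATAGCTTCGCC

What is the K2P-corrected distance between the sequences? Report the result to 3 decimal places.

0.734

Of 25 sites, 9 differences are transitions and 1 are transversions, so P = 9/25 = 0.36 and Q = 1/25 = 0.04.
Under the Kimura two-parameter model, d = −½ ln(1 − 2P − Q) − ¼ ln(1 − 2Q).
1 − 2P − Q = 0.24, giving −½ ln(0.24) = 0.713558.
1 − 2Q = 0.92, giving −¼ ln(0.92) = 0.020845.
d = 0.713558 + 0.020845 = 0.734403.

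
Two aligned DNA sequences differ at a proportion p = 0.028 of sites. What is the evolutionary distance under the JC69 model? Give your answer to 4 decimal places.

d = −(3/4) ln(1 − 4p/3) = −0.75 ln(1 − 0.037333) = −0.75 ln(0.962667)
  = −0.75 × (-0.038048) = 0.028536 substitutions/site.

0.0285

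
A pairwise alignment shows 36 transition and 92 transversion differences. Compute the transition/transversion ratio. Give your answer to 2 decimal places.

0.39

R = 36/92 = 0.391304… ≈ 0.39 (to 2 d.p.).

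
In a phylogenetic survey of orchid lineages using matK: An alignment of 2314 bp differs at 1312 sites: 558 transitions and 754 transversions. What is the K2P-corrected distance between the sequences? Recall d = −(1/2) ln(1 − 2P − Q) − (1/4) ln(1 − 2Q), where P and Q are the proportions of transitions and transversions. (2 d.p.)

1.09

P = 558/2314 ≈ 0.241141 and Q = 754/2314 ≈ 0.325843.
Under the Kimura two-parameter model, d = −½ ln(1 − 2P − Q) − ¼ ln(1 − 2Q).
1 − 2P − Q = 0.191875, giving −½ ln(0.191875) = 0.825456.
1 − 2Q = 0.348314, giving −¼ ln(0.348314) = 0.263663.
d = 0.825456 + 0.263663 = 1.089119.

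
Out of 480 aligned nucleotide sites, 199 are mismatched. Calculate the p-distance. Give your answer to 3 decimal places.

p = 199/480 = 0.414583… ≈ 0.415 (to 3 d.p.).

0.415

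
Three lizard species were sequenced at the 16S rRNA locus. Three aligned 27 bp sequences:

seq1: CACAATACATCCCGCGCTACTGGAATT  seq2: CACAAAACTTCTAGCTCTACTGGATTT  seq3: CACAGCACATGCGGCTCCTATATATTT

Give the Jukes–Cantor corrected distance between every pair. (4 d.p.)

d(seq1,seq2) = 0.2635, d(seq1,seq3) = 0.5876, d(seq2,seq3) = 0.5876

seq1–seq2: 6/27 sites differ → p ≈ 0.222222, d = −0.75 ln(1 − 0.296296) = 0.263548 ≈ 0.2635.
seq1–seq3: 11/27 sites differ → p ≈ 0.407407, d = −0.75 ln(1 − 0.543209) = 0.587647 ≈ 0.5876.
seq2–seq3: 11/27 sites differ → p ≈ 0.407407, d = −0.75 ln(1 − 0.543209) = 0.587647 ≈ 0.5876.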